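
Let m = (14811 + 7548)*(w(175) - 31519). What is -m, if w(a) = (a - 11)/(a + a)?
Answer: 123326497737/175 ≈ 7.0472e+8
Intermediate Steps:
w(a) = (-11 + a)/(2*a) (w(a) = (-11 + a)/((2*a)) = (-11 + a)*(1/(2*a)) = (-11 + a)/(2*a))
m = -123326497737/175 (m = (14811 + 7548)*((½)*(-11 + 175)/175 - 31519) = 22359*((½)*(1/175)*164 - 31519) = 22359*(82/175 - 31519) = 22359*(-5515743/175) = -123326497737/175 ≈ -7.0472e+8)
-m = -1*(-123326497737/175) = 123326497737/175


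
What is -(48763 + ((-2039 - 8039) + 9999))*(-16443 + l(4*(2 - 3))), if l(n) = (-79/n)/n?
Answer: 3203005557/4 ≈ 8.0075e+8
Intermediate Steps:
l(n) = -79/n²
-(48763 + ((-2039 - 8039) + 9999))*(-16443 + l(4*(2 - 3))) = -(48763 + ((-2039 - 8039) + 9999))*(-16443 - 79*1/(16*(2 - 3)²)) = -(48763 + (-10078 + 9999))*(-16443 - 79/(4*(-1))²) = -(48763 - 79)*(-16443 - 79/(-4)²) = -48684*(-16443 - 79*1/16) = -48684*(-16443 - 79/16) = -48684*(-263167)/16 = -1*(-3203005557/4) = 3203005557/4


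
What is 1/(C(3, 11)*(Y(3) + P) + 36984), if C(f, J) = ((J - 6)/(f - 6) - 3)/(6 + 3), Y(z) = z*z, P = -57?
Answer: 9/333080 ≈ 2.7021e-5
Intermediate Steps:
Y(z) = z²
C(f, J) = -⅓ + (-6 + J)/(9*(-6 + f)) (C(f, J) = ((-6 + J)/(-6 + f) - 3)/9 = ((-6 + J)/(-6 + f) - 3)*(⅑) = (-3 + (-6 + J)/(-6 + f))*(⅑) = -⅓ + (-6 + J)/(9*(-6 + f)))
1/(C(3, 11)*(Y(3) + P) + 36984) = 1/(((12 + 11 - 3*3)/(9*(-6 + 3)))*(3² - 57) + 36984) = 1/(((⅑)*(12 + 11 - 9)/(-3))*(9 - 57) + 36984) = 1/(((⅑)*(-⅓)*14)*(-48) + 36984) = 1/(-14/27*(-48) + 36984) = 1/(224/9 + 36984) = 1/(333080/9) = 9/333080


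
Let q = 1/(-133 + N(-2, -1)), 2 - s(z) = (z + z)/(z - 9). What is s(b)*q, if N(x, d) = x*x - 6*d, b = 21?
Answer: 1/82 ≈ 0.012195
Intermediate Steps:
N(x, d) = x**2 - 6*d
s(z) = 2 - 2*z/(-9 + z) (s(z) = 2 - (z + z)/(z - 9) = 2 - 2*z/(-9 + z))
q = -1/123 (q = 1/(-133 + ((-2)**2 - 6*(-1))) = 1/(-133 + (4 + 6)) = 1/(-133 + 10) = 1/(-123) = -1/123 ≈ -0.0081301)
s(b)*q = -18/(-9 + 21)*(-1/123) = -18/12*(-1/123) = -18*1/12*(-1/123) = -3/2*(-1/123) = 1/82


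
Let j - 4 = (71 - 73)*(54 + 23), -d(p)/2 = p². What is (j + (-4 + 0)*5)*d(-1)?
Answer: 340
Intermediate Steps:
d(p) = -2*p²
j = -150 (j = 4 + (71 - 73)*(54 + 23) = 4 - 2*77 = 4 - 154 = -150)
(j + (-4 + 0)*5)*d(-1) = (-150 + (-4 + 0)*5)*(-2*(-1)²) = (-150 - 4*5)*(-2*1) = (-150 - 20)*(-2) = -170*(-2) = 340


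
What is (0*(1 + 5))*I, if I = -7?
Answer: 0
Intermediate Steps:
(0*(1 + 5))*I = (0*(1 + 5))*(-7) = (0*6)*(-7) = 0*(-7) = 0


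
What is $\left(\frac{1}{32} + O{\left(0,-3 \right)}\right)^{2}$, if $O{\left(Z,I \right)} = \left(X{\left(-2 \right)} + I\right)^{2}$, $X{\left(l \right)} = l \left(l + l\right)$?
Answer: $\frac{641601}{1024} \approx 626.56$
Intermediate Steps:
$X{\left(l \right)} = 2 l^{2}$ ($X{\left(l \right)} = l 2 l = 2 l^{2}$)
$O{\left(Z,I \right)} = \left(8 + I\right)^{2}$ ($O{\left(Z,I \right)} = \left(2 \left(-2\right)^{2} + I\right)^{2} = \left(2 \cdot 4 + I\right)^{2} = \left(8 + I\right)^{2}$)
$\left(\frac{1}{32} + O{\left(0,-3 \right)}\right)^{2} = \left(\frac{1}{32} + \left(8 - 3\right)^{2}\right)^{2} = \left(\frac{1}{32} + 5^{2}\right)^{2} = \left(\frac{1}{32} + 25\right)^{2} = \left(\frac{801}{32}\right)^{2} = \frac{641601}{1024}$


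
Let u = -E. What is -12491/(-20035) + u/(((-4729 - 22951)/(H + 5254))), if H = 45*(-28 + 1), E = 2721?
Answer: 44106557009/110913760 ≈ 397.67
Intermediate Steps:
u = -2721 (u = -1*2721 = -2721)
H = -1215 (H = 45*(-27) = -1215)
-12491/(-20035) + u/(((-4729 - 22951)/(H + 5254))) = -12491/(-20035) - 2721*(-1215 + 5254)/(-4729 - 22951) = -12491*(-1/20035) - 2721/((-27680/4039)) = 12491/20035 - 2721/((-27680*1/4039)) = 12491/20035 - 2721/(-27680/4039) = 12491/20035 - 2721*(-4039/27680) = 12491/20035 + 10990119/27680 = 44106557009/110913760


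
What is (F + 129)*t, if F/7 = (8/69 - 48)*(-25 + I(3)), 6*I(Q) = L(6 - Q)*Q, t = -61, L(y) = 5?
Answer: -10762047/23 ≈ -4.6792e+5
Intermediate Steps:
I(Q) = 5*Q/6 (I(Q) = (5*Q)/6 = 5*Q/6)
F = 173460/23 (F = 7*((8/69 - 48)*(-25 + (⅚)*3)) = 7*((8*(1/69) - 48)*(-25 + 5/2)) = 7*((8/69 - 48)*(-45/2)) = 7*(-3304/69*(-45/2)) = 7*(24780/23) = 173460/23 ≈ 7541.7)
(F + 129)*t = (173460/23 + 129)*(-61) = (176427/23)*(-61) = -10762047/23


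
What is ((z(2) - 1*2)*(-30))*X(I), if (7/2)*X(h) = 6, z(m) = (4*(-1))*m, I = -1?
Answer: 3600/7 ≈ 514.29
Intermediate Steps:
z(m) = -4*m
X(h) = 12/7 (X(h) = (2/7)*6 = 12/7)
((z(2) - 1*2)*(-30))*X(I) = ((-4*2 - 1*2)*(-30))*(12/7) = ((-8 - 2)*(-30))*(12/7) = -10*(-30)*(12/7) = 300*(12/7) = 3600/7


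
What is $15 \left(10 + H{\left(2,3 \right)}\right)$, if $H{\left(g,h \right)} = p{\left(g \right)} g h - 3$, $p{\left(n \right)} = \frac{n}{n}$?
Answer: $195$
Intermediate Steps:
$p{\left(n \right)} = 1$
$H{\left(g,h \right)} = -3 + g h$ ($H{\left(g,h \right)} = 1 g h - 3 = g h - 3 = -3 + g h$)
$15 \left(10 + H{\left(2,3 \right)}\right) = 15 \left(10 + \left(-3 + 2 \cdot 3\right)\right) = 15 \left(10 + \left(-3 + 6\right)\right) = 15 \left(10 + 3\right) = 15 \cdot 13 = 195$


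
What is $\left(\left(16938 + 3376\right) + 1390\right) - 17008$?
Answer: $4696$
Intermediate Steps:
$\left(\left(16938 + 3376\right) + 1390\right) - 17008 = \left(20314 + 1390\right) - 17008 = 21704 - 17008 = 4696$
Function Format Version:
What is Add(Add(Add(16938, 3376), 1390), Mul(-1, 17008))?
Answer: 4696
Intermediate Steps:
Add(Add(Add(16938, 3376), 1390), Mul(-1, 17008)) = Add(Add(20314, 1390), -17008) = Add(21704, -17008) = 4696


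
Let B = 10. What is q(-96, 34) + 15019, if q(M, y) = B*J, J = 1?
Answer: 15029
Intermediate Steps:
q(M, y) = 10 (q(M, y) = 10*1 = 10)
q(-96, 34) + 15019 = 10 + 15019 = 15029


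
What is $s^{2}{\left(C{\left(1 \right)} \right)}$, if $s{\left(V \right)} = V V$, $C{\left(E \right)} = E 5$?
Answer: $625$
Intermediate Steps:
$C{\left(E \right)} = 5 E$
$s{\left(V \right)} = V^{2}$
$s^{2}{\left(C{\left(1 \right)} \right)} = \left(\left(5 \cdot 1\right)^{2}\right)^{2} = \left(5^{2}\right)^{2} = 25^{2} = 625$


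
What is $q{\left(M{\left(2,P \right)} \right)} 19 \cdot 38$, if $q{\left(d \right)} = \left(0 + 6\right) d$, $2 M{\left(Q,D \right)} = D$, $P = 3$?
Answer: $6498$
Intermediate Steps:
$M{\left(Q,D \right)} = \frac{D}{2}$
$q{\left(d \right)} = 6 d$
$q{\left(M{\left(2,P \right)} \right)} 19 \cdot 38 = 6 \cdot \frac{1}{2} \cdot 3 \cdot 19 \cdot 38 = 6 \cdot \frac{3}{2} \cdot 19 \cdot 38 = 9 \cdot 19 \cdot 38 = 171 \cdot 38 = 6498$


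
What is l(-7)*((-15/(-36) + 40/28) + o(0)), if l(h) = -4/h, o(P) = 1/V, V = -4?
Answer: 134/147 ≈ 0.91156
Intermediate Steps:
o(P) = -¼ (o(P) = 1/(-4) = -¼)
l(-7)*((-15/(-36) + 40/28) + o(0)) = (-4/(-7))*((-15/(-36) + 40/28) - ¼) = (-4*(-⅐))*((-15*(-1/36) + 40*(1/28)) - ¼) = 4*((5/12 + 10/7) - ¼)/7 = 4*(155/84 - ¼)/7 = (4/7)*(67/42) = 134/147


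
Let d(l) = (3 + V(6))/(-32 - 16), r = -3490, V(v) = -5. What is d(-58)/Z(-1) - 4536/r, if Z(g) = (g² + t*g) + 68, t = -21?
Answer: 196025/150768 ≈ 1.3002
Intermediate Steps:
d(l) = 1/24 (d(l) = (3 - 5)/(-32 - 16) = -2/(-48) = -2*(-1/48) = 1/24)
Z(g) = 68 + g² - 21*g (Z(g) = (g² - 21*g) + 68 = 68 + g² - 21*g)
d(-58)/Z(-1) - 4536/r = 1/(24*(68 + (-1)² - 21*(-1))) - 4536/(-3490) = 1/(24*(68 + 1 + 21)) - 4536*(-1/3490) = (1/24)/90 + 2268/1745 = (1/24)*(1/90) + 2268/1745 = 1/2160 + 2268/1745 = 196025/150768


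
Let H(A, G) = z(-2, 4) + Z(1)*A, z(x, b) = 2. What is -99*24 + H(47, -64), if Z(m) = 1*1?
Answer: -2327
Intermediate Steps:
Z(m) = 1
H(A, G) = 2 + A (H(A, G) = 2 + 1*A = 2 + A)
-99*24 + H(47, -64) = -99*24 + (2 + 47) = -2376 + 49 = -2327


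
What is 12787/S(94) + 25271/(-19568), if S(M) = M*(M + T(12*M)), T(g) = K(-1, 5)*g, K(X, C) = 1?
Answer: -663153303/561934256 ≈ -1.1801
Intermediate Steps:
T(g) = g (T(g) = 1*g = g)
S(M) = 13*M² (S(M) = M*(M + 12*M) = M*(13*M) = 13*M²)
12787/S(94) + 25271/(-19568) = 12787/((13*94²)) + 25271/(-19568) = 12787/((13*8836)) + 25271*(-1/19568) = 12787/114868 - 25271/19568 = -663153303/561934256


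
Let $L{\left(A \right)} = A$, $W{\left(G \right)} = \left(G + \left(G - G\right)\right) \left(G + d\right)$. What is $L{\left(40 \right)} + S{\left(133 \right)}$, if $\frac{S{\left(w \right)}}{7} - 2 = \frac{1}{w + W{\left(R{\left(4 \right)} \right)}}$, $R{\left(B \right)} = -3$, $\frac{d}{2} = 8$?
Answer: $\frac{5083}{94} \approx 54.074$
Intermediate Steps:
$d = 16$ ($d = 2 \cdot 8 = 16$)
$W{\left(G \right)} = G \left(16 + G\right)$ ($W{\left(G \right)} = \left(G + \left(G - G\right)\right) \left(G + 16\right) = \left(G + 0\right) \left(16 + G\right) = G \left(16 + G\right)$)
$S{\left(w \right)} = 14 + \frac{7}{-39 + w}$ ($S{\left(w \right)} = 14 + \frac{7}{w - 3 \left(16 - 3\right)} = 14 + \frac{7}{w - 39} = 14 + \frac{7}{-39 + w}$)
$L{\left(40 \right)} + S{\left(133 \right)} = 40 + \frac{7 \left(-77 + 2 \cdot 133\right)}{-39 + 133} = 40 + \frac{7 \left(-77 + 266\right)}{94} = 40 + 7 \cdot \frac{1}{94} \cdot 189 = 40 + \frac{1323}{94} = \frac{5083}{94}$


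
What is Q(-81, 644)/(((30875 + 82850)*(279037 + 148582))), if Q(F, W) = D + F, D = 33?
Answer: -48/48630970775 ≈ -9.8703e-10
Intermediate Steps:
Q(F, W) = 33 + F
Q(-81, 644)/(((30875 + 82850)*(279037 + 148582))) = (33 - 81)/(((30875 + 82850)*(279037 + 148582))) = -48/(113725*427619) = -48/48630970775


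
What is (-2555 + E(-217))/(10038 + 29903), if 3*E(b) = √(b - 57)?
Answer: -2555/39941 + I*√274/119823 ≈ -0.063969 + 0.00013814*I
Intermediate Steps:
E(b) = √(-57 + b)/3 (E(b) = √(b - 57)/3 = √(-57 + b)/3)
(-2555 + E(-217))/(10038 + 29903) = (-2555 + √(-57 - 217)/3)/(10038 + 29903) = (-2555 + √(-274)/3)/39941 = (-2555 + (I*√274)/3)*(1/39941) = (-2555 + I*√274/3)*(1/39941) = -2555/39941 + I*√274/119823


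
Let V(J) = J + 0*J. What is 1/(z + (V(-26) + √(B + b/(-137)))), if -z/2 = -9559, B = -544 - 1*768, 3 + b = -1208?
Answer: 871868/16645763367 - I*√2717669/16645763367 ≈ 5.2378e-5 - 9.9036e-8*I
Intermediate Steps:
b = -1211 (b = -3 - 1208 = -1211)
B = -1312 (B = -544 - 768 = -1312)
z = 19118 (z = -2*(-9559) = 19118)
V(J) = J (V(J) = J + 0 = J)
1/(z + (V(-26) + √(B + b/(-137)))) = 1/(19118 + (-26 + √(-1312 - 1211/(-137)))) = 1/(19118 + (-26 + √(-1312 - 1211*(-1/137)))) = 1/(19118 + (-26 + √(-1312 + 1211/137))) = 1/(19118 + (-26 + √(-178533/137))) = 1/(19118 + (-26 + 3*I*√2717669/137)) = 1/(19092 + 3*I*√2717669/137)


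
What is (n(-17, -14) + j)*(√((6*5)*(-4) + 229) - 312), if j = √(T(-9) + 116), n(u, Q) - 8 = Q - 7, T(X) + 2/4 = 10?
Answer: (26 - √502)*(312 - √109)/2 ≈ 542.00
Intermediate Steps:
T(X) = 19/2 (T(X) = -½ + 10 = 19/2)
n(u, Q) = 1 + Q (n(u, Q) = 8 + (Q - 7) = 8 + (-7 + Q) = 1 + Q)
j = √502/2 (j = √(19/2 + 116) = √(251/2) = √502/2 ≈ 11.203)
(n(-17, -14) + j)*(√((6*5)*(-4) + 229) - 312) = ((1 - 14) + √502/2)*(√((6*5)*(-4) + 229) - 312) = (-13 + √502/2)*(√(30*(-4) + 229) - 312) = (-13 + √502/2)*(√(-120 + 229) - 312) = (-13 + √502/2)*(√109 - 312) = (-13 + √502/2)*(-312 + √109) = (-312 + √109)*(-13 + √502/2)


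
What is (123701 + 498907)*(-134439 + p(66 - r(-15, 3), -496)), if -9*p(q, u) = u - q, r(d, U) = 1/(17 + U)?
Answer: -1254958829404/15 ≈ -8.3664e+10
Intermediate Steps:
p(q, u) = -u/9 + q/9 (p(q, u) = -(u - q)/9 = -u/9 + q/9)
(123701 + 498907)*(-134439 + p(66 - r(-15, 3), -496)) = (123701 + 498907)*(-134439 + (-⅑*(-496) + (66 - 1/(17 + 3))/9)) = 622608*(-134439 + (496/9 + (66 - 1/20)/9)) = 622608*(-134439 + (496/9 + (⅑)*(1319/20))) = 622608*(-134439 + (496/9 + 1319/180)) = 622608*(-134439 + 11239/180) = 622608*(-24187781/180) = -1254958829404/15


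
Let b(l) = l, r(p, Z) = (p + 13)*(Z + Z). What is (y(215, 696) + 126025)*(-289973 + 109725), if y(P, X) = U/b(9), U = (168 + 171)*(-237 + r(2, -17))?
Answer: -17644116224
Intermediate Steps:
r(p, Z) = 2*Z*(13 + p) (r(p, Z) = (13 + p)*(2*Z) = 2*Z*(13 + p))
U = -253233 (U = (168 + 171)*(-237 + 2*(-17)*(13 + 2)) = 339*(-237 + 2*(-17)*15) = 339*(-237 - 510) = 339*(-747) = -253233)
y(P, X) = -28137 (y(P, X) = -253233/9 = -253233*⅑ = -28137)
(y(215, 696) + 126025)*(-289973 + 109725) = (-28137 + 126025)*(-289973 + 109725) = 97888*(-180248) = -17644116224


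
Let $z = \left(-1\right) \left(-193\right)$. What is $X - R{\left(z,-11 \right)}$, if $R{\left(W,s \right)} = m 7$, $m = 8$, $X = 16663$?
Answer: $16607$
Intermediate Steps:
$z = 193$
$R{\left(W,s \right)} = 56$ ($R{\left(W,s \right)} = 8 \cdot 7 = 56$)
$X - R{\left(z,-11 \right)} = 16663 - 56 = 16607$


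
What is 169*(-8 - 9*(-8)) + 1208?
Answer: 12024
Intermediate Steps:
169*(-8 - 9*(-8)) + 1208 = 169*(-8 + 72) + 1208 = 169*64 + 1208 = 10816 + 1208 = 12024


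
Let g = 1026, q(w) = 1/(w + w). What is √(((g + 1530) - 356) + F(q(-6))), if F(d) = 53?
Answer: √2253 ≈ 47.466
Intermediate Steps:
q(w) = 1/(2*w)
√(((g + 1530) - 356) + F(q(-6))) = √(((1026 + 1530) - 356) + 53) = √((2556 - 356) + 53) = √(2200 + 53) = √2253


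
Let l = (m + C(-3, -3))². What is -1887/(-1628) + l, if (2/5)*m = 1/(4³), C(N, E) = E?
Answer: 1788947/180224 ≈ 9.9262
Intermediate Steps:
m = 5/128 (m = 5/(2*(4³)) = (5/2)/64 = (5/2)*(1/64) = 5/128 ≈ 0.039063)
l = 143641/16384 (l = (5/128 - 3)² = (-379/128)² = 143641/16384 ≈ 8.7672)
-1887/(-1628) + l = -1887/(-1628) + 143641/16384 = -1887*(-1/1628) + 143641/16384 = 51/44 + 143641/16384 = 1788947/180224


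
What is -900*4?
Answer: -3600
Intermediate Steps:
-900*4 = -45*80 = -3600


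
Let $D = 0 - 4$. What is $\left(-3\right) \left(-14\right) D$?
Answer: $-168$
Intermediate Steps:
$D = -4$
$\left(-3\right) \left(-14\right) D = \left(-3\right) \left(-14\right) \left(-4\right) = 42 \left(-4\right) = -168$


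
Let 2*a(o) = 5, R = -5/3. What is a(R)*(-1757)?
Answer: -8785/2 ≈ -4392.5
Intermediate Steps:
R = -5/3 (R = -5*1/3 = -5/3 ≈ -1.6667)
a(o) = 5/2 (a(o) = (1/2)*5 = 5/2)
a(R)*(-1757) = (5/2)*(-1757) = -8785/2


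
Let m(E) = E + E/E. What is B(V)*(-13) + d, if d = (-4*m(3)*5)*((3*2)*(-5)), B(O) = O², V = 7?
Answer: 1763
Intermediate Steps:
m(E) = 1 + E (m(E) = E + 1 = 1 + E)
d = 2400 (d = (-4*(1 + 3)*5)*((3*2)*(-5)) = (-4*4*5)*(6*(-5)) = -16*5*(-30) = -80*(-30) = 2400)
B(V)*(-13) + d = 7²*(-13) + 2400 = 49*(-13) + 2400 = -637 + 2400 = 1763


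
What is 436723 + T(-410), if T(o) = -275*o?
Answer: 549473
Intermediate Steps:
436723 + T(-410) = 436723 - 275*(-410) = 436723 + 112750 = 549473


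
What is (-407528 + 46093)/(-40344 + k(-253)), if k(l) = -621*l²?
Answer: 361435/39789933 ≈ 0.0090836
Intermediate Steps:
(-407528 + 46093)/(-40344 + k(-253)) = (-407528 + 46093)/(-40344 - 621*(-253)²) = -361435/(-40344 - 621*64009) = -361435/(-40344 - 39749589) = -361435/(-39789933) = -361435*(-1/39789933) = 361435/39789933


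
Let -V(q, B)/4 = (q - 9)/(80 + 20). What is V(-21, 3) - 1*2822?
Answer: -14104/5 ≈ -2820.8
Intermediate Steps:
V(q, B) = 9/25 - q/25 (V(q, B) = -4*(q - 9)/(80 + 20) = -4*(-9 + q)/100 = -4*(-9/100 + q/100) = 9/25 - q/25)
V(-21, 3) - 1*2822 = (9/25 - 1/25*(-21)) - 1*2822 = (9/25 + 21/25) - 2822 = 6/5 - 2822 = -14104/5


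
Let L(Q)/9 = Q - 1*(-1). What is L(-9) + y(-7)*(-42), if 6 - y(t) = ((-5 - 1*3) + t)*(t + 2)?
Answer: 2826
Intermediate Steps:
L(Q) = 9 + 9*Q (L(Q) = 9*(Q - 1*(-1)) = 9*(Q + 1) = 9*(1 + Q) = 9 + 9*Q)
y(t) = 6 - (-8 + t)*(2 + t) (y(t) = 6 - ((-5 - 1*3) + t)*(t + 2) = 6 - ((-5 - 3) + t)*(2 + t) = 6 - (-8 + t)*(2 + t))
L(-9) + y(-7)*(-42) = (9 + 9*(-9)) + (22 - 1*(-7)² + 6*(-7))*(-42) = (9 - 81) + (22 - 1*49 - 42)*(-42) = -72 + (22 - 49 - 42)*(-42) = -72 - 69*(-42) = -72 + 2898 = 2826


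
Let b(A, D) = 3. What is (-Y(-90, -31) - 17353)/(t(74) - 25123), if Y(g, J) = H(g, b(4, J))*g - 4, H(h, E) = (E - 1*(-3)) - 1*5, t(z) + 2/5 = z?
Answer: 28765/41749 ≈ 0.68900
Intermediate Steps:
t(z) = -2/5 + z
H(h, E) = -2 + E (H(h, E) = (E + 3) - 5 = (3 + E) - 5 = -2 + E)
Y(g, J) = -4 + g (Y(g, J) = (-2 + 3)*g - 4 = 1*g - 4 = g - 4 = -4 + g)
(-Y(-90, -31) - 17353)/(t(74) - 25123) = (-(-4 - 90) - 17353)/((-2/5 + 74) - 25123) = (-1*(-94) - 17353)/(368/5 - 25123) = (94 - 17353)/(-125247/5) = -17259*(-5/125247) = 28765/41749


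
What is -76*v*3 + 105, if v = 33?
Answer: -7419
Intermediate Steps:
-76*v*3 + 105 = -2508*3 + 105 = -76*99 + 105 = -7524 + 105 = -7419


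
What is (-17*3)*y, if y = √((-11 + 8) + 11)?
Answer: -102*√2 ≈ -144.25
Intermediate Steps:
y = 2*√2 (y = √(-3 + 11) = √8 = 2*√2 ≈ 2.8284)
(-17*3)*y = (-17*3)*(2*√2) = -102*√2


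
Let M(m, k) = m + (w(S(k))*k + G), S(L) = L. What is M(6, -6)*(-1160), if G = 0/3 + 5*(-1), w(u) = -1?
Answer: -8120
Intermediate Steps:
G = -5 (G = 0*(1/3) - 5 = 0 - 5 = -5)
M(m, k) = -5 + m - k (M(m, k) = m + (-k - 5) = m + (-5 - k) = -5 + m - k)
M(6, -6)*(-1160) = (-5 + 6 - 1*(-6))*(-1160) = (-5 + 6 + 6)*(-1160) = 7*(-1160) = -8120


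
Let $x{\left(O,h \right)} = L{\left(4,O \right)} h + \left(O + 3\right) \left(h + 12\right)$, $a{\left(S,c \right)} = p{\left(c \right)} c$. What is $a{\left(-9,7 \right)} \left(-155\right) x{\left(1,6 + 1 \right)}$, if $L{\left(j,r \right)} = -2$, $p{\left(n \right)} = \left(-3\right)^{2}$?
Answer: $-605430$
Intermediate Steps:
$p{\left(n \right)} = 9$
$a{\left(S,c \right)} = 9 c$
$x{\left(O,h \right)} = - 2 h + \left(3 + O\right) \left(12 + h\right)$ ($x{\left(O,h \right)} = - 2 h + \left(O + 3\right) \left(h + 12\right) = - 2 h + \left(3 + O\right) \left(12 + h\right)$)
$a{\left(-9,7 \right)} \left(-155\right) x{\left(1,6 + 1 \right)} = 9 \cdot 7 \left(-155\right) \left(36 + \left(6 + 1\right) + 12 \cdot 1 + 1 \left(6 + 1\right)\right) = 63 \left(-155\right) \left(36 + 7 + 12 + 1 \cdot 7\right) = - 9765 \left(36 + 7 + 12 + 7\right) = \left(-9765\right) 62 = -605430$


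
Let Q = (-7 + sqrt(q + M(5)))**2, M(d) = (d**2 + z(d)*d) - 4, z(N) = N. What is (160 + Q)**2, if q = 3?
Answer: 25600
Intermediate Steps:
M(d) = -4 + 2*d**2 (M(d) = (d**2 + d*d) - 4 = (d**2 + d**2) - 4 = 2*d**2 - 4 = -4 + 2*d**2)
Q = 0 (Q = (-7 + sqrt(3 + (-4 + 2*5**2)))**2 = (-7 + sqrt(3 + (-4 + 2*25)))**2 = (-7 + sqrt(3 + (-4 + 50)))**2 = (-7 + sqrt(3 + 46))**2 = (-7 + sqrt(49))**2 = (-7 + 7)**2 = 0**2 = 0)
(160 + Q)**2 = (160 + 0)**2 = 160**2 = 25600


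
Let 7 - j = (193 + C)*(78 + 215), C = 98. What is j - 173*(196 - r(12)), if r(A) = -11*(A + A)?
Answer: -164836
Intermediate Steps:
r(A) = -22*A
j = -85256 (j = 7 - (193 + 98)*(78 + 215) = 7 - 291*293 = 7 - 1*85263 = 7 - 85263 = -85256)
j - 173*(196 - r(12)) = -85256 - 173*(196 - (-22)*12) = -85256 - 173*(196 - 1*(-264)) = -85256 - 173*(196 + 264) = -85256 - 173*460 = -85256 - 79580 = -164836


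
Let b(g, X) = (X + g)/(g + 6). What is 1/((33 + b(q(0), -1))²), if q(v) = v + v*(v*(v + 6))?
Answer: 36/38809 ≈ 0.00092762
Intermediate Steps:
q(v) = v + v²*(6 + v) (q(v) = v + v*(v*(6 + v)) = v + v²*(6 + v))
b(g, X) = (X + g)/(6 + g)
1/((33 + b(q(0), -1))²) = 1/((33 + (-1 + 0*(1 + 0² + 6*0))/(6 + 0*(1 + 0² + 6*0)))²) = 1/((33 + (-1 + 0*(1 + 0 + 0))/(6 + 0*(1 + 0 + 0)))²) = 1/((33 + (-1 + 0*1)/(6 + 0*1))²) = 1/((33 + (-1 + 0)/(6 + 0))²) = 1/((33 - 1/6)²) = 1/((33 + (⅙)*(-1))²) = 1/((33 - ⅙)²) = 1/((197/6)²) = 1/(38809/36) = 36/38809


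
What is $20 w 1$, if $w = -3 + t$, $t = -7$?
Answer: $-200$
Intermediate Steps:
$w = -10$ ($w = -3 - 7 = -10$)
$20 w 1 = 20 \left(-10\right) 1 = \left(-200\right) 1 = -200$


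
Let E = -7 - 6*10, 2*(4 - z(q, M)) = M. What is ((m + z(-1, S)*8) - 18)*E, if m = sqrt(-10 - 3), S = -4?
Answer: -2010 - 67*I*sqrt(13) ≈ -2010.0 - 241.57*I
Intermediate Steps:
m = I*sqrt(13) (m = sqrt(-13) = I*sqrt(13) ≈ 3.6056*I)
z(q, M) = 4 - M/2
E = -67 (E = -7 - 60 = -67)
((m + z(-1, S)*8) - 18)*E = ((I*sqrt(13) + (4 - 1/2*(-4))*8) - 18)*(-67) = ((I*sqrt(13) + (4 + 2)*8) - 18)*(-67) = ((I*sqrt(13) + 6*8) - 18)*(-67) = ((I*sqrt(13) + 48) - 18)*(-67) = ((48 + I*sqrt(13)) - 18)*(-67) = (30 + I*sqrt(13))*(-67) = -2010 - 67*I*sqrt(13)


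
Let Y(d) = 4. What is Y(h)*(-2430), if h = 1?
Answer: -9720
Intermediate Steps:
Y(h)*(-2430) = 4*(-2430) = -9720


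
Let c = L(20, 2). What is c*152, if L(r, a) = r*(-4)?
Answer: -12160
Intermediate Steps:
L(r, a) = -4*r
c = -80 (c = -4*20 = -80)
c*152 = -80*152 = -12160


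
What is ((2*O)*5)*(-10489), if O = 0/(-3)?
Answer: 0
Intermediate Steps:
O = 0 (O = 0*(-⅓) = 0)
((2*O)*5)*(-10489) = ((2*0)*5)*(-10489) = (0*5)*(-10489) = 0*(-10489) = 0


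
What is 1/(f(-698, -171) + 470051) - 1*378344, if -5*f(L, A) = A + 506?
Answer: -177815626495/469984 ≈ -3.7834e+5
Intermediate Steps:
f(L, A) = -506/5 - A/5 (f(L, A) = -(A + 506)/5 = -(506 + A)/5 = -506/5 - A/5)
1/(f(-698, -171) + 470051) - 1*378344 = 1/((-506/5 - ⅕*(-171)) + 470051) - 1*378344 = 1/((-506/5 + 171/5) + 470051) - 378344 = 1/(-67 + 470051) - 378344 = 1/469984 - 378344 = -177815626495/469984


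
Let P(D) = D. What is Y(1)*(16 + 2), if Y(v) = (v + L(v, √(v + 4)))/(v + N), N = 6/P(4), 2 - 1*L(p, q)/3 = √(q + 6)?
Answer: 252/5 - 108*√(6 + √5)/5 ≈ -11.589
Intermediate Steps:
L(p, q) = 6 - 3*√(6 + q) (L(p, q) = 6 - 3*√(q + 6) = 6 - 3*√(6 + q))
N = 3/2 (N = 6/4 = 6*(¼) = 3/2 ≈ 1.5000)
Y(v) = (6 + v - 3*√(6 + √(4 + v)))/(3/2 + v) (Y(v) = (v + (6 - 3*√(6 + √(v + 4))))/(v + 3/2) = (v + (6 - 3*√(6 + √(4 + v))))/(3/2 + v) = (6 + v - 3*√(6 + √(4 + v)))/(3/2 + v))
Y(1)*(16 + 2) = (2*(6 + 1 - 3*√(6 + √(4 + 1)))/(3 + 2*1))*(16 + 2) = (2*(6 + 1 - 3*√(6 + √5))/(3 + 2))*18 = (2*(7 - 3*√(6 + √5))/5)*18 = (2*(⅕)*(7 - 3*√(6 + √5)))*18 = (14/5 - 6*√(6 + √5)/5)*18 = 252/5 - 108*√(6 + √5)/5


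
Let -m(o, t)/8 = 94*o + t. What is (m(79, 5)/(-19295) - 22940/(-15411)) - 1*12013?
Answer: -3570769777757/297355245 ≈ -12008.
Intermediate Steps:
m(o, t) = -752*o - 8*t (m(o, t) = -8*(94*o + t) = -8*(t + 94*o) = -752*o - 8*t)
(m(79, 5)/(-19295) - 22940/(-15411)) - 1*12013 = ((-752*79 - 8*5)/(-19295) - 22940/(-15411)) - 1*12013 = ((-59408 - 40)*(-1/19295) - 22940*(-1/15411)) - 12013 = (-59448*(-1/19295) + 22940/15411) - 12013 = (59448/19295 + 22940/15411) - 12013 = 1358780428/297355245 - 12013 = -3570769777757/297355245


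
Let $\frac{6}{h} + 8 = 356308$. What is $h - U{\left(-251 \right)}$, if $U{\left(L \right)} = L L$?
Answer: $- \frac{11223628147}{178150} \approx -63001.0$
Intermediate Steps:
$h = \frac{3}{178150}$ ($h = \frac{6}{-8 + 356308} = \frac{6}{356300} = 6 \cdot \frac{1}{356300} = \frac{3}{178150} \approx 1.684 \cdot 10^{-5}$)
$U{\left(L \right)} = L^{2}$
$h - U{\left(-251 \right)} = \frac{3}{178150} - \left(-251\right)^{2} = \frac{3}{178150} - 63001 = - \frac{11223628147}{178150}$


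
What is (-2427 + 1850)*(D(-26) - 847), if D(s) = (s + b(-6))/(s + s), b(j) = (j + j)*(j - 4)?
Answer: 12733813/26 ≈ 4.8976e+5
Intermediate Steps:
b(j) = 2*j*(-4 + j) (b(j) = (2*j)*(-4 + j) = 2*j*(-4 + j))
D(s) = (120 + s)/(2*s) (D(s) = (s + 2*(-6)*(-4 - 6))/(s + s) = (s + 2*(-6)*(-10))/((2*s)) = (s + 120)*(1/(2*s)) = (120 + s)*(1/(2*s)) = (120 + s)/(2*s))
(-2427 + 1850)*(D(-26) - 847) = (-2427 + 1850)*((½)*(120 - 26)/(-26) - 847) = -577*((½)*(-1/26)*94 - 847) = -577*(-47/26 - 847) = -577*(-22069/26) = 12733813/26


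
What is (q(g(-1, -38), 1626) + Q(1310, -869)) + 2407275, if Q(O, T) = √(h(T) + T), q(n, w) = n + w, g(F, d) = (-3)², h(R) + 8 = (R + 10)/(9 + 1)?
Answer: 2408910 + I*√96290/10 ≈ 2.4089e+6 + 31.031*I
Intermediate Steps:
h(R) = -7 + R/10 (h(R) = -8 + (R + 10)/(9 + 1) = -8 + (10 + R)/10 = -8 + (10 + R)*(⅒) = -8 + (1 + R/10) = -7 + R/10)
g(F, d) = 9
Q(O, T) = √(-7 + 11*T/10) (Q(O, T) = √((-7 + T/10) + T) = √(-7 + 11*T/10))
(q(g(-1, -38), 1626) + Q(1310, -869)) + 2407275 = ((9 + 1626) + √(-700 + 110*(-869))/10) + 2407275 = (1635 + √(-700 - 95590)/10) + 2407275 = (1635 + √(-96290)/10) + 2407275 = (1635 + (I*√96290)/10) + 2407275 = (1635 + I*√96290/10) + 2407275 = 2408910 + I*√96290/10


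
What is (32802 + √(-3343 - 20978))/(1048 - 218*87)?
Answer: -16401/8959 - 11*I*√201/17918 ≈ -1.8307 - 0.0087036*I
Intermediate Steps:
(32802 + √(-3343 - 20978))/(1048 - 218*87) = (32802 + √(-24321))/(1048 - 18966) = (32802 + 11*I*√201)/(-17918) = (32802 + 11*I*√201)*(-1/17918) = -16401/8959 - 11*I*√201/17918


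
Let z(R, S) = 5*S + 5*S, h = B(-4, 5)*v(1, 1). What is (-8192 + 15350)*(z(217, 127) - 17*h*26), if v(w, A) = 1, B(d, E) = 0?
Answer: 9090660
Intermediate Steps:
h = 0 (h = 0*1 = 0)
z(R, S) = 10*S
(-8192 + 15350)*(z(217, 127) - 17*h*26) = (-8192 + 15350)*(10*127 - 17*0*26) = 7158*(1270 + 0*26) = 7158*(1270 + 0) = 7158*1270 = 9090660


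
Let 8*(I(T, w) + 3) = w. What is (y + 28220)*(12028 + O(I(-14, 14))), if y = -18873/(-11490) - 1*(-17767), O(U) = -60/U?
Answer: 1063512193038/1915 ≈ 5.5536e+8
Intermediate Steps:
I(T, w) = -3 + w/8
y = 68053901/3830 (y = -18873*(-1/11490) + 17767 = 6291/3830 + 17767 = 68053901/3830 ≈ 17769.)
(y + 28220)*(12028 + O(I(-14, 14))) = (68053901/3830 + 28220)*(12028 - 60/(-3 + (1/8)*14)) = 176136501*(12028 - 60/(-3 + 7/4))/3830 = 176136501*(12028 - 60/(-5/4))/3830 = 176136501*(12028 - 60*(-4/5))/3830 = 176136501*(12028 + 48)/3830 = (176136501/3830)*12076 = 1063512193038/1915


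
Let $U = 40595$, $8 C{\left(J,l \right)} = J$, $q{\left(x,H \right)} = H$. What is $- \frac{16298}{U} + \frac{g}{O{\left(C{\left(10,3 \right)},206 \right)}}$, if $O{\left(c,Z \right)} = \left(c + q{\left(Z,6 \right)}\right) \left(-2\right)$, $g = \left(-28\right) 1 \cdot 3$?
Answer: $\frac{6347318}{1177255} \approx 5.3916$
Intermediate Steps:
$C{\left(J,l \right)} = \frac{J}{8}$
$g = -84$ ($g = \left(-28\right) 3 = -84$)
$O{\left(c,Z \right)} = -12 - 2 c$ ($O{\left(c,Z \right)} = \left(c + 6\right) \left(-2\right) = \left(6 + c\right) \left(-2\right) = -12 - 2 c$)
$- \frac{16298}{U} + \frac{g}{O{\left(C{\left(10,3 \right)},206 \right)}} = - \frac{16298}{40595} - \frac{84}{-12 - 2 \cdot \frac{1}{8} \cdot 10} = \left(-16298\right) \frac{1}{40595} - \frac{84}{-12 - \frac{5}{2}} = - \frac{16298}{40595} - \frac{84}{-12 - \frac{5}{2}} = - \frac{16298}{40595} - \frac{84}{- \frac{29}{2}} = - \frac{16298}{40595} - - \frac{168}{29} = - \frac{16298}{40595} + \frac{168}{29} = \frac{6347318}{1177255}$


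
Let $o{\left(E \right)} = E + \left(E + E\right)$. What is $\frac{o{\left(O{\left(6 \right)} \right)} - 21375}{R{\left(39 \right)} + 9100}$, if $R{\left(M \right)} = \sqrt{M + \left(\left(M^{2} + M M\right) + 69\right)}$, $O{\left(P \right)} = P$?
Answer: $- \frac{555282}{236591} + \frac{9153 \sqrt{14}}{2365910} \approx -2.3325$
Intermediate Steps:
$o{\left(E \right)} = 3 E$ ($o{\left(E \right)} = E + 2 E = 3 E$)
$R{\left(M \right)} = \sqrt{69 + M + 2 M^{2}}$ ($R{\left(M \right)} = \sqrt{M + \left(\left(M^{2} + M^{2}\right) + 69\right)} = \sqrt{M + \left(2 M^{2} + 69\right)} = \sqrt{M + \left(69 + 2 M^{2}\right)} = \sqrt{69 + M + 2 M^{2}}$)
$\frac{o{\left(O{\left(6 \right)} \right)} - 21375}{R{\left(39 \right)} + 9100} = \frac{3 \cdot 6 - 21375}{\sqrt{69 + 39 + 2 \cdot 39^{2}} + 9100} = \frac{18 - 21375}{\sqrt{69 + 39 + 2 \cdot 1521} + 9100} = - \frac{21357}{\sqrt{69 + 39 + 3042} + 9100} = - \frac{21357}{\sqrt{3150} + 9100} = - \frac{21357}{15 \sqrt{14} + 9100} = - \frac{21357}{9100 + 15 \sqrt{14}}$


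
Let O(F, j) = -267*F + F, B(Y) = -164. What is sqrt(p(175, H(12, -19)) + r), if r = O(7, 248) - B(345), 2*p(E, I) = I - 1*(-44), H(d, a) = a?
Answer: I*sqrt(6742)/2 ≈ 41.055*I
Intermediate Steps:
O(F, j) = -266*F
p(E, I) = 22 + I/2 (p(E, I) = (I - 1*(-44))/2 = (I + 44)/2 = (44 + I)/2 = 22 + I/2)
r = -1698 (r = -266*7 - 1*(-164) = -1862 + 164 = -1698)
sqrt(p(175, H(12, -19)) + r) = sqrt((22 + (1/2)*(-19)) - 1698) = sqrt((22 - 19/2) - 1698) = sqrt(25/2 - 1698) = sqrt(-3371/2) = I*sqrt(6742)/2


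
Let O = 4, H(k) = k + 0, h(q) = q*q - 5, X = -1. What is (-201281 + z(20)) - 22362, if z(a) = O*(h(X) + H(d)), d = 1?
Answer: -223655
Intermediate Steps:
h(q) = -5 + q² (h(q) = q² - 5 = -5 + q²)
H(k) = k
z(a) = -12 (z(a) = 4*((-5 + (-1)²) + 1) = 4*((-5 + 1) + 1) = 4*(-4 + 1) = 4*(-3) = -12)
(-201281 + z(20)) - 22362 = (-201281 - 12) - 22362 = -201293 - 22362 = -223655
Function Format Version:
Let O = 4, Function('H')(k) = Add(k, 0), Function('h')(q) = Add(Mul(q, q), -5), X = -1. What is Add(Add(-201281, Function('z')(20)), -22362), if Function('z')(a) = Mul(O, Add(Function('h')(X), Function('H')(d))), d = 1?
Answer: -223655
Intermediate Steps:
Function('h')(q) = Add(-5, Pow(q, 2)) (Function('h')(q) = Add(Pow(q, 2), -5) = Add(-5, Pow(q, 2)))
Function('H')(k) = k
Function('z')(a) = -12 (Function('z')(a) = Mul(4, Add(Add(-5, Pow(-1, 2)), 1)) = Mul(4, Add(Add(-5, 1), 1)) = Mul(4, Add(-4, 1)) = Mul(4, -3) = -12)
Add(Add(-201281, Function('z')(20)), -22362) = Add(Add(-201281, -12), -22362) = Add(-201293, -22362) = -223655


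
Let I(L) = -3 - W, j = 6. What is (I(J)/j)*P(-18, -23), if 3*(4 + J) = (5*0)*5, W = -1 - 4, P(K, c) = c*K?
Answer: 138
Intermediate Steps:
P(K, c) = K*c
W = -5
J = -4 (J = -4 + ((5*0)*5)/3 = -4 + (0*5)/3 = -4 + (1/3)*0 = -4 + 0 = -4)
I(L) = 2 (I(L) = -3 - 1*(-5) = -3 + 5 = 2)
(I(J)/j)*P(-18, -23) = (2/6)*(-18*(-23)) = (2*(1/6))*414 = (1/3)*414 = 138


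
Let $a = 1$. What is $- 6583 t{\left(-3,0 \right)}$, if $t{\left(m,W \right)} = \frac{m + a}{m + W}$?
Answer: $- \frac{13166}{3} \approx -4388.7$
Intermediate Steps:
$t{\left(m,W \right)} = \frac{1 + m}{W + m}$ ($t{\left(m,W \right)} = \frac{m + 1}{m + W} = \frac{1 + m}{W + m}$)
$- 6583 t{\left(-3,0 \right)} = - 6583 \frac{1 - 3}{0 - 3} = - 6583 \frac{1}{-3} \left(-2\right) = - 6583 \left(\left(- \frac{1}{3}\right) \left(-2\right)\right) = \left(-6583\right) \frac{2}{3} = - \frac{13166}{3}$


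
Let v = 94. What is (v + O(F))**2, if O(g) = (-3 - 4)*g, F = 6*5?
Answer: 13456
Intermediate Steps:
F = 30
O(g) = -7*g
(v + O(F))**2 = (94 - 7*30)**2 = (94 - 210)**2 = (-116)**2 = 13456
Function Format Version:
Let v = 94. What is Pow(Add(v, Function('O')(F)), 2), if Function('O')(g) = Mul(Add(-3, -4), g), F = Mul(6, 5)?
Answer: 13456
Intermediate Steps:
F = 30
Function('O')(g) = Mul(-7, g)
Pow(Add(v, Function('O')(F)), 2) = Pow(Add(94, Mul(-7, 30)), 2) = Pow(Add(94, -210), 2) = Pow(-116, 2) = 13456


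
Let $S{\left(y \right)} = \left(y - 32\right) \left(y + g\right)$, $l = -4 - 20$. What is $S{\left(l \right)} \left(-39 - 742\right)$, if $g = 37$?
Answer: $568568$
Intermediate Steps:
$l = -24$ ($l = -4 - 20 = -24$)
$S{\left(y \right)} = \left(-32 + y\right) \left(37 + y\right)$ ($S{\left(y \right)} = \left(y - 32\right) \left(y + 37\right) = \left(-32 + y\right) \left(37 + y\right)$)
$S{\left(l \right)} \left(-39 - 742\right) = \left(-1184 + \left(-24\right)^{2} + 5 \left(-24\right)\right) \left(-39 - 742\right) = \left(-1184 + 576 - 120\right) \left(-781\right) = \left(-728\right) \left(-781\right) = 568568$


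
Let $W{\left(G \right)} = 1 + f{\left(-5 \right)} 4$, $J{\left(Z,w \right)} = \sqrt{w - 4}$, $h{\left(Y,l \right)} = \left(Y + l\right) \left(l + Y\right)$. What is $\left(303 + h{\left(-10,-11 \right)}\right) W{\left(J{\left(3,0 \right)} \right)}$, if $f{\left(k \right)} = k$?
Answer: $-14136$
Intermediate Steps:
$h{\left(Y,l \right)} = \left(Y + l\right)^{2}$ ($h{\left(Y,l \right)} = \left(Y + l\right) \left(Y + l\right) = \left(Y + l\right)^{2}$)
$J{\left(Z,w \right)} = \sqrt{-4 + w}$
$W{\left(G \right)} = -19$ ($W{\left(G \right)} = 1 - 20 = -19$)
$\left(303 + h{\left(-10,-11 \right)}\right) W{\left(J{\left(3,0 \right)} \right)} = \left(303 + \left(-10 - 11\right)^{2}\right) \left(-19\right) = \left(303 + \left(-21\right)^{2}\right) \left(-19\right) = \left(303 + 441\right) \left(-19\right) = 744 \left(-19\right) = -14136$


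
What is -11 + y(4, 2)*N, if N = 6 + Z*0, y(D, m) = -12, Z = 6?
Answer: -83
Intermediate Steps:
N = 6 (N = 6 + 6*0 = 6 + 0 = 6)
-11 + y(4, 2)*N = -11 - 12*6 = -11 - 72 = -83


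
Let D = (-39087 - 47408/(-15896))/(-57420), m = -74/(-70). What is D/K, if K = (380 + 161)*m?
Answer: 543619601/456762078036 ≈ 0.0011902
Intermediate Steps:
m = 37/35 (m = -74*(-1/70) = 37/35 ≈ 1.0571)
D = 77659943/114093540 (D = (-39087 - 47408*(-1/15896))*(-1/57420) = (-39087 + 5926/1987)*(-1/57420) = -77659943/1987*(-1/57420) = 77659943/114093540 ≈ 0.68067)
K = 20017/35 (K = (380 + 161)*(37/35) = 541*(37/35) = 20017/35 ≈ 571.91)
D/K = 77659943/(114093540*(20017/35)) = (77659943/114093540)*(35/20017) = 543619601/456762078036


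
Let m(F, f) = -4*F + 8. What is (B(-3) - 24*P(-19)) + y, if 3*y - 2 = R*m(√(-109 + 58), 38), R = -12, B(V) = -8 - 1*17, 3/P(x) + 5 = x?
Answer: -160/3 + 16*I*√51 ≈ -53.333 + 114.26*I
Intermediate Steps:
P(x) = 3/(-5 + x)
B(V) = -25 (B(V) = -8 - 17 = -25)
m(F, f) = 8 - 4*F
y = -94/3 + 16*I*√51 (y = ⅔ + (-12*(8 - 4*√(-109 + 58)))/3 = ⅔ + (-12*(8 - 4*I*√51))/3 = ⅔ + (-96 + 48*I*√51)/3 = ⅔ + (-32 + 16*I*√51) = -94/3 + 16*I*√51 ≈ -31.333 + 114.26*I)
(B(-3) - 24*P(-19)) + y = (-25 - 72/(-5 - 19)) + (-94/3 + 16*I*√51) = (-25 - 72/(-24)) + (-94/3 + 16*I*√51) = (-25 - 72*(-1)/24) + (-94/3 + 16*I*√51) = (-25 - 24*(-⅛)) + (-94/3 + 16*I*√51) = (-25 + 3) + (-94/3 + 16*I*√51) = -22 + (-94/3 + 16*I*√51) = -160/3 + 16*I*√51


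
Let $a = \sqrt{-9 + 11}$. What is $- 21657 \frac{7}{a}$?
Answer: $- \frac{151599 \sqrt{2}}{2} \approx -1.072 \cdot 10^{5}$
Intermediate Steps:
$a = \sqrt{2} \approx 1.4142$
$- 21657 \frac{7}{a} = - 21657 \frac{7}{\sqrt{2}} = - 21657 \cdot 7 \frac{\sqrt{2}}{2} = - 21657 \frac{7 \sqrt{2}}{2} = - \frac{151599 \sqrt{2}}{2}$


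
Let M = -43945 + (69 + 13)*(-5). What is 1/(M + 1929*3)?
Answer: -1/38568 ≈ -2.5928e-5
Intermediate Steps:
M = -44355 (M = -43945 + 82*(-5) = -43945 - 410 = -44355)
1/(M + 1929*3) = 1/(-44355 + 1929*3) = 1/(-44355 + 5787) = 1/(-38568) = -1/38568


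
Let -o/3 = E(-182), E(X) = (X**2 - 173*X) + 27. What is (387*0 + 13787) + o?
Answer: -180124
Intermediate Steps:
E(X) = 27 + X**2 - 173*X
o = -193911 (o = -3*(27 + (-182)**2 - 173*(-182)) = -3*(27 + 33124 + 31486) = -3*64637 = -193911)
(387*0 + 13787) + o = (387*0 + 13787) - 193911 = (0 + 13787) - 193911 = 13787 - 193911 = -180124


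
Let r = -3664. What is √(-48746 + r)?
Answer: I*√52410 ≈ 228.93*I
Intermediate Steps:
√(-48746 + r) = √(-48746 - 3664) = √(-52410) = I*√52410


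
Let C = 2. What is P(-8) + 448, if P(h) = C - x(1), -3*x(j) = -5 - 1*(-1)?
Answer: 1346/3 ≈ 448.67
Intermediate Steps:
x(j) = 4/3 (x(j) = -(-5 - 1*(-1))/3 = -(-5 + 1)/3 = -1/3*(-4) = 4/3)
P(h) = 2/3 (P(h) = 2 - 1*4/3 = 2 - 4/3 = 2/3)
P(-8) + 448 = 2/3 + 448 = 1346/3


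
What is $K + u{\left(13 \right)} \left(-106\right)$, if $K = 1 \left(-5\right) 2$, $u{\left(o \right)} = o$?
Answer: $-1388$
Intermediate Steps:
$K = -10$ ($K = \left(-5\right) 2 = -10$)
$K + u{\left(13 \right)} \left(-106\right) = -10 + 13 \left(-106\right) = -10 - 1378 = -1388$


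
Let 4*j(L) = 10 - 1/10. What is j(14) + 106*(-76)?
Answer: -322141/40 ≈ -8053.5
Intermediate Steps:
j(L) = 99/40 (j(L) = (10 - 1/10)/4 = (1/4)*(99/10) = 99/40)
j(14) + 106*(-76) = 99/40 + 106*(-76) = 99/40 - 8056 = -322141/40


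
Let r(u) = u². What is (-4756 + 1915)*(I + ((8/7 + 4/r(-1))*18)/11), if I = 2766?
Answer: -606922830/77 ≈ -7.8821e+6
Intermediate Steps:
(-4756 + 1915)*(I + ((8/7 + 4/r(-1))*18)/11) = (-4756 + 1915)*(2766 + ((8/7 + 4/((-1)²))*18)/11) = -2841*(2766 + ((8*(⅐) + 4/1)*18)*(1/11)) = -2841*(2766 + ((8/7 + 4*1)*18)*(1/11)) = -2841*(2766 + ((8/7 + 4)*18)*(1/11)) = -2841*(2766 + ((36/7)*18)*(1/11)) = -2841*(2766 + (648/7)*(1/11)) = -2841*(2766 + 648/77) = -2841*213630/77 = -606922830/77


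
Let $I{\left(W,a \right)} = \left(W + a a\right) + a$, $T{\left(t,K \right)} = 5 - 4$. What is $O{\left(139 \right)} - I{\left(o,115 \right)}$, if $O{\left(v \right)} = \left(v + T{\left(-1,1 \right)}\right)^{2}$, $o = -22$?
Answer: $6282$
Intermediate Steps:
$T{\left(t,K \right)} = 1$
$I{\left(W,a \right)} = W + a + a^{2}$ ($I{\left(W,a \right)} = \left(W + a^{2}\right) + a = W + a + a^{2}$)
$O{\left(v \right)} = \left(1 + v\right)^{2}$ ($O{\left(v \right)} = \left(v + 1\right)^{2} = \left(1 + v\right)^{2}$)
$O{\left(139 \right)} - I{\left(o,115 \right)} = \left(1 + 139\right)^{2} - \left(-22 + 115 + 115^{2}\right) = 140^{2} - \left(-22 + 115 + 13225\right) = 19600 - 13318 = 6282$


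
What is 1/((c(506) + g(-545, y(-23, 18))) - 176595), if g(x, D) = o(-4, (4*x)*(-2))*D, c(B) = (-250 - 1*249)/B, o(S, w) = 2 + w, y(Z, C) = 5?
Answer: -506/78321709 ≈ -6.4605e-6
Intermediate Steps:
c(B) = -499/B (c(B) = (-250 - 249)/B = -499/B)
g(x, D) = D*(2 - 8*x) (g(x, D) = (2 + (4*x)*(-2))*D = (2 - 8*x)*D = D*(2 - 8*x))
1/((c(506) + g(-545, y(-23, 18))) - 176595) = 1/((-499/506 + 2*5*(1 - 4*(-545))) - 176595) = 1/((-499*1/506 + 2*5*(1 + 2180)) - 176595) = 1/((-499/506 + 2*5*2181) - 176595) = 1/((-499/506 + 21810) - 176595) = 1/(11035361/506 - 176595) = 1/(-78321709/506) = -506/78321709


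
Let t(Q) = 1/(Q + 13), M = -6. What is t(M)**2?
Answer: 1/49 ≈ 0.020408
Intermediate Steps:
t(Q) = 1/(13 + Q)
t(M)**2 = (1/(13 - 6))**2 = (1/7)**2 = 1/49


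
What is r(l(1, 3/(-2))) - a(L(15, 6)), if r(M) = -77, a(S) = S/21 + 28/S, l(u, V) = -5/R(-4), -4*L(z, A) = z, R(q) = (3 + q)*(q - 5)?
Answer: -29129/420 ≈ -69.355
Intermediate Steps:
R(q) = (-5 + q)*(3 + q) (R(q) = (3 + q)*(-5 + q) = (-5 + q)*(3 + q))
L(z, A) = -z/4
l(u, V) = -5/9 (l(u, V) = -5/(-15 + (-4)**2 - 2*(-4)) = -5/(-15 + 16 + 8) = -5/9)
a(S) = 28/S + S/21 (a(S) = S*(1/21) + 28/S = S/21 + 28/S = 28/S + S/21)
r(l(1, 3/(-2))) - a(L(15, 6)) = -77 - (28/((-1/4*15)) + (-1/4*15)/21) = -77 - (28/(-15/4) + (1/21)*(-15/4)) = -77 - (28*(-4/15) - 5/28) = -77 - (-112/15 - 5/28) = -77 - 1*(-3211/420) = -77 + 3211/420 = -29129/420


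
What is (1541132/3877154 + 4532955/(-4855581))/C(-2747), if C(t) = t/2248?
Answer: 3781088549357624/8619094926569013 ≈ 0.43869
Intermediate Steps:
C(t) = t/2248 (C(t) = t*(1/2248) = t/2248)
(1541132/3877154 + 4532955/(-4855581))/C(-2747) = (1541132/3877154 + 4532955/(-4855581))/(((1/2248)*(-2747))) = (1541132*(1/3877154) + 4532955*(-1/4855581))/(-2747/2248) = (770566/1938577 - 1510985/1618527)*(-2248/2747) = -1681978892063/3137639216079*(-2248/2747) = 3781088549357624/8619094926569013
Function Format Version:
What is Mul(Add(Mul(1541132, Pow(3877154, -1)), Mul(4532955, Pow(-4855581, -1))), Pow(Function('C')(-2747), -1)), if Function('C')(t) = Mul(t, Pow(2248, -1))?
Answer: Rational(3781088549357624, 8619094926569013) ≈ 0.43869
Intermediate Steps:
Function('C')(t) = Mul(Rational(1, 2248), t) (Function('C')(t) = Mul(t, Rational(1, 2248)) = Mul(Rational(1, 2248), t))
Mul(Add(Mul(1541132, Pow(3877154, -1)), Mul(4532955, Pow(-4855581, -1))), Pow(Function('C')(-2747), -1)) = Mul(Add(Mul(1541132, Pow(3877154, -1)), Mul(4532955, Pow(-4855581, -1))), Pow(Mul(Rational(1, 2248), -2747), -1)) = Mul(Add(Mul(1541132, Rational(1, 3877154)), Mul(4532955, Rational(-1, 4855581))), Pow(Rational(-2747, 2248), -1)) = Mul(Add(Rational(770566, 1938577), Rational(-1510985, 1618527)), Rational(-2248, 2747)) = Mul(Rational(-1681978892063, 3137639216079), Rational(-2248, 2747)) = Rational(3781088549357624, 8619094926569013)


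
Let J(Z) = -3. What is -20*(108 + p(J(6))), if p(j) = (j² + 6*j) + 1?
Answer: -2000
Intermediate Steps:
p(j) = 1 + j² + 6*j
-20*(108 + p(J(6))) = -20*(108 + (1 + (-3)² + 6*(-3))) = -20*(108 + (1 + 9 - 18)) = -20*(108 - 8) = -20*100 = -2000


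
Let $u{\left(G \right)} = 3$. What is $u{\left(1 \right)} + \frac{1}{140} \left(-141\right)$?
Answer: $\frac{279}{140} \approx 1.9929$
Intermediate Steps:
$u{\left(1 \right)} + \frac{1}{140} \left(-141\right) = 3 + \frac{1}{140} \left(-141\right) = 3 - \frac{141}{140} = \frac{279}{140}$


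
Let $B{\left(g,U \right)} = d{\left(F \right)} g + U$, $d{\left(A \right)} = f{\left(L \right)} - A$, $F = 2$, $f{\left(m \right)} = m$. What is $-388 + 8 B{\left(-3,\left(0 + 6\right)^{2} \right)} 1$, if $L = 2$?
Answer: $-100$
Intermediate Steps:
$d{\left(A \right)} = 2 - A$
$B{\left(g,U \right)} = U$ ($B{\left(g,U \right)} = \left(2 - 2\right) g + U = 0 g + U = 0 + U = U$)
$-388 + 8 B{\left(-3,\left(0 + 6\right)^{2} \right)} 1 = -388 + 8 \left(0 + 6\right)^{2} \cdot 1 = -388 + 8 \cdot 6^{2} \cdot 1 = -388 + 8 \cdot 36 \cdot 1 = -388 + 288 \cdot 1 = -388 + 288 = -100$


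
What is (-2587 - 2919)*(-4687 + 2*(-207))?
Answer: 28086106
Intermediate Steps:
(-2587 - 2919)*(-4687 + 2*(-207)) = -5506*(-4687 - 414) = -5506*(-5101) = 28086106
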